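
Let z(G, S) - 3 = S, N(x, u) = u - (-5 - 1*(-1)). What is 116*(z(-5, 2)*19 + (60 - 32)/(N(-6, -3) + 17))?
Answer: 100804/9 ≈ 11200.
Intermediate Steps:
N(x, u) = 4 + u (N(x, u) = u - (-5 + 1) = u - 1*(-4) = u + 4 = 4 + u)
z(G, S) = 3 + S
116*(z(-5, 2)*19 + (60 - 32)/(N(-6, -3) + 17)) = 116*((3 + 2)*19 + (60 - 32)/((4 - 3) + 17)) = 116*(5*19 + 28/(1 + 17)) = 116*(95 + 28/18) = 116*(95 + 28*(1/18)) = 116*(95 + 14/9) = 116*(869/9) = 100804/9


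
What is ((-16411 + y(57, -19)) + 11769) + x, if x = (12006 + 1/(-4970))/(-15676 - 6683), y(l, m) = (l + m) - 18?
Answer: -513675860879/111124230 ≈ -4622.5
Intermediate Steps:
y(l, m) = -18 + l + m
x = -59669819/111124230 (x = (12006 - 1/4970)/(-22359) = (59669819/4970)*(-1/22359) = -59669819/111124230 ≈ -0.53697)
((-16411 + y(57, -19)) + 11769) + x = ((-16411 + (-18 + 57 - 19)) + 11769) - 59669819/111124230 = ((-16411 + 20) + 11769) - 59669819/111124230 = (-16391 + 11769) - 59669819/111124230 = -4622 - 59669819/111124230 = -513675860879/111124230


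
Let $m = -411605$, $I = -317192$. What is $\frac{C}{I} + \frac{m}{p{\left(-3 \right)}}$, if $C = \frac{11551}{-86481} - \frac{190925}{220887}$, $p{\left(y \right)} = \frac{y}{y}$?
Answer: $- \frac{46184895665916865627}{112206838270356} \approx -4.1161 \cdot 10^{5}$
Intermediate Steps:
$p{\left(y \right)} = 1$
$C = - \frac{706031506}{707501061}$ ($C = 11551 \left(- \frac{1}{86481}\right) - \frac{190925}{220887} = - \frac{11551}{86481} - \frac{190925}{220887} = - \frac{706031506}{707501061} \approx -0.99792$)
$\frac{C}{I} + \frac{m}{p{\left(-3 \right)}} = - \frac{706031506}{707501061 \left(-317192\right)} - \frac{411605}{1} = \left(- \frac{706031506}{707501061}\right) \left(- \frac{1}{317192}\right) - 411605 = \frac{353015753}{112206838270356} - 411605 = - \frac{46184895665916865627}{112206838270356}$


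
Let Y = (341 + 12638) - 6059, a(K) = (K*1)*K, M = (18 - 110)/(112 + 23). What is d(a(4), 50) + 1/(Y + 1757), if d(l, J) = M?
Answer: -798149/1171395 ≈ -0.68137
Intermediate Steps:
M = -92/135 ≈ -0.68148
a(K) = K² (a(K) = K*K = K²)
d(l, J) = -92/135
Y = 6920 (Y = 12979 - 6059 = 6920)
d(a(4), 50) + 1/(Y + 1757) = -92/135 + 1/(6920 + 1757) = -92/135 + 1/8677 = -798149/1171395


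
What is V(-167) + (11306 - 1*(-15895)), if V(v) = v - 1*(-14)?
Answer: 27048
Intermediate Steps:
V(v) = 14 + v (V(v) = v + 14 = 14 + v)
V(-167) + (11306 - 1*(-15895)) = (14 - 167) + (11306 - 1*(-15895)) = -153 + (11306 + 15895) = -153 + 27201 = 27048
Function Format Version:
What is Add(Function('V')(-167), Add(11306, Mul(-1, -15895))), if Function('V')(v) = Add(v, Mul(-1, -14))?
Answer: 27048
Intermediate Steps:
Function('V')(v) = Add(14, v) (Function('V')(v) = Add(v, 14) = Add(14, v))
Add(Function('V')(-167), Add(11306, Mul(-1, -15895))) = Add(Add(14, -167), Add(11306, Mul(-1, -15895))) = Add(-153, Add(11306, 15895)) = Add(-153, 27201) = 27048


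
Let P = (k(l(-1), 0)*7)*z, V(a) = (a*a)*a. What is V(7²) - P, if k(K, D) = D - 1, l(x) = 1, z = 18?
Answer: 117775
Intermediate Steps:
k(K, D) = -1 + D
V(a) = a³ (V(a) = a²*a = a³)
P = -126 (P = ((-1 + 0)*7)*18 = -1*7*18 = -7*18 = -126)
V(7²) - P = (7²)³ - 1*(-126) = 49³ + 126 = 117649 + 126 = 117775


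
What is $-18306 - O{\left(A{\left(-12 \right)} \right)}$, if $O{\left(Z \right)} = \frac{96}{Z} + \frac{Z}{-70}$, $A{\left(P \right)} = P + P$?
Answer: $- \frac{640582}{35} \approx -18302.0$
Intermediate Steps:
$A{\left(P \right)} = 2 P$
$O{\left(Z \right)} = \frac{96}{Z} - \frac{Z}{70}$ ($O{\left(Z \right)} = \frac{96}{Z} + Z \left(- \frac{1}{70}\right) = \frac{96}{Z} - \frac{Z}{70}$)
$-18306 - O{\left(A{\left(-12 \right)} \right)} = -18306 - \left(\frac{96}{2 \left(-12\right)} - \frac{2 \left(-12\right)}{70}\right) = -18306 - \left(\frac{96}{-24} - - \frac{12}{35}\right) = -18306 - \left(96 \left(- \frac{1}{24}\right) + \frac{12}{35}\right) = -18306 - \left(-4 + \frac{12}{35}\right) = -18306 - - \frac{128}{35} = -18306 + \frac{128}{35} = - \frac{640582}{35}$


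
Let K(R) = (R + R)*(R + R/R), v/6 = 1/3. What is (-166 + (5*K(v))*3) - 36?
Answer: -22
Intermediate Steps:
v = 2 (v = 6/3 = 6*(1/3) = 2)
K(R) = 2*R*(1 + R) (K(R) = (2*R)*(R + 1) = (2*R)*(1 + R) = 2*R*(1 + R))
(-166 + (5*K(v))*3) - 36 = (-166 + (5*(2*2*(1 + 2)))*3) - 36 = (-166 + (5*(2*2*3))*3) - 36 = (-166 + (5*12)*3) - 36 = (-166 + 60*3) - 36 = (-166 + 180) - 36 = 14 - 36 = -22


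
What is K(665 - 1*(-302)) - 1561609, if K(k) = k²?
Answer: -626520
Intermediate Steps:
K(665 - 1*(-302)) - 1561609 = (665 - 1*(-302))² - 1561609 = (665 + 302)² - 1561609 = 967² - 1561609 = 935089 - 1561609 = -626520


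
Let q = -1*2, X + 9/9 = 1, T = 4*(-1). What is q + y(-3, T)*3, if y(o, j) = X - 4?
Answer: -14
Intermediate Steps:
T = -4
X = 0 (X = -1 + 1 = 0)
y(o, j) = -4 (y(o, j) = 0 - 4 = -4)
q = -2
q + y(-3, T)*3 = -2 - 4*3 = -2 - 12 = -14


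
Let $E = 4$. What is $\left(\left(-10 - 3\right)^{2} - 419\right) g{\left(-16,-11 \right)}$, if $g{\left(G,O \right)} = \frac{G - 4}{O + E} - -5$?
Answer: $- \frac{13750}{7} \approx -1964.3$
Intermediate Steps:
$g{\left(G,O \right)} = 5 + \frac{-4 + G}{4 + O}$ ($g{\left(G,O \right)} = \frac{G - 4}{O + 4} - -5 = \frac{-4 + G}{4 + O} + 5 = 5 + \frac{-4 + G}{4 + O}$)
$\left(\left(-10 - 3\right)^{2} - 419\right) g{\left(-16,-11 \right)} = \left(\left(-10 - 3\right)^{2} - 419\right) \frac{16 - 16 + 5 \left(-11\right)}{4 - 11} = \left(\left(-13\right)^{2} - 419\right) \frac{16 - 16 - 55}{-7} = \left(169 - 419\right) \left(\left(- \frac{1}{7}\right) \left(-55\right)\right) = \left(-250\right) \frac{55}{7} = - \frac{13750}{7}$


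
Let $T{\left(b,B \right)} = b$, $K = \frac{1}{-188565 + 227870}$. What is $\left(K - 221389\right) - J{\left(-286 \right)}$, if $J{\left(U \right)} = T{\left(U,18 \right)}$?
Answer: $- \frac{8690453414}{39305} \approx -2.211 \cdot 10^{5}$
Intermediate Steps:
$K = \frac{1}{39305} \approx 2.5442 \cdot 10^{-5}$
$J{\left(U \right)} = U$
$\left(K - 221389\right) - J{\left(-286 \right)} = \left(\frac{1}{39305} - 221389\right) - -286 = - \frac{8701694644}{39305} + 286 = - \frac{8690453414}{39305}$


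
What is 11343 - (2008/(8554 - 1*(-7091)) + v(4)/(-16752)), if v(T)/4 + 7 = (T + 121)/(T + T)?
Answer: 1981865006971/174723360 ≈ 11343.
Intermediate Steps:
v(T) = -28 + 2*(121 + T)/T (v(T) = -28 + 4*((T + 121)/(T + T)) = -28 + 4*((121 + T)/((2*T))) = -28 + 4*((121 + T)*(1/(2*T))) = -28 + 4*((121 + T)/(2*T)) = -28 + 2*(121 + T)/T)
11343 - (2008/(8554 - 1*(-7091)) + v(4)/(-16752)) = 11343 - (2008/(8554 - 1*(-7091)) + (-26 + 242/4)/(-16752)) = 11343 - (2008/(8554 + 7091) + (-26 + 242*(1/4))*(-1/16752)) = 11343 - (2008/15645 + (-26 + 121/2)*(-1/16752)) = 11343 - (2008*(1/15645) + (69/2)*(-1/16752)) = 11343 - (2008/15645 - 23/11168) = 11343 - 1*22065509/174723360 = 11343 - 22065509/174723360 = 1981865006971/174723360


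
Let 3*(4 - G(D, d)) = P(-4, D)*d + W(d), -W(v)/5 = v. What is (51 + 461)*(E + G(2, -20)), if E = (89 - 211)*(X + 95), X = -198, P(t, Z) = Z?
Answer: 6425600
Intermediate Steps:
W(v) = -5*v
E = 12566 (E = (89 - 211)*(-198 + 95) = -122*(-103) = 12566)
G(D, d) = 4 + 5*d/3 - D*d/3 (G(D, d) = 4 - (D*d - 5*d)/3 = 4 - (-5*d + D*d)/3 = 4 + (5*d/3 - D*d/3) = 4 + 5*d/3 - D*d/3)
(51 + 461)*(E + G(2, -20)) = (51 + 461)*(12566 + (4 + (5/3)*(-20) - ⅓*2*(-20))) = 512*(12566 + (4 - 100/3 + 40/3)) = 512*(12566 - 16) = 512*12550 = 6425600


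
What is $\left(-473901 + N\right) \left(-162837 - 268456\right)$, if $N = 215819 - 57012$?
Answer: $135897836542$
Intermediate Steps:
$N = 158807$ ($N = 215819 - 57012 = 158807$)
$\left(-473901 + N\right) \left(-162837 - 268456\right) = \left(-473901 + 158807\right) \left(-162837 - 268456\right) = \left(-315094\right) \left(-431293\right) = 135897836542$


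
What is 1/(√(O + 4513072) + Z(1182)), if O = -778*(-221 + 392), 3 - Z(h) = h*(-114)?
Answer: 134751/18153451967 - √4380034/18153451967 ≈ 7.3076e-6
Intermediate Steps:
Z(h) = 3 + 114*h (Z(h) = 3 - h*(-114) = 3 - (-114)*h = 3 + 114*h)
O = -133038 (O = -778*171 = -133038)
1/(√(O + 4513072) + Z(1182)) = 1/(√(-133038 + 4513072) + (3 + 114*1182)) = 1/(√4380034 + (3 + 134748)) = 1/(√4380034 + 134751) = 1/(134751 + √4380034)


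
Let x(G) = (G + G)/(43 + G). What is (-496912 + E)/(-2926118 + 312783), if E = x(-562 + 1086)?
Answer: 281748056/1481760945 ≈ 0.19014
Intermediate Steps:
x(G) = 2*G/(43 + G) (x(G) = (2*G)/(43 + G) = 2*G/(43 + G))
E = 1048/567 (E = 2*(-562 + 1086)/(43 + (-562 + 1086)) = 2*524/(43 + 524) = 2*524/567 = 2*524*(1/567) = 1048/567 ≈ 1.8483)
(-496912 + E)/(-2926118 + 312783) = (-496912 + 1048/567)/(-2926118 + 312783) = -281748056/567/(-2613335) = -281748056/567*(-1/2613335) = 281748056/1481760945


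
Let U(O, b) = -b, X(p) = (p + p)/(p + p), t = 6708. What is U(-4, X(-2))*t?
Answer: -6708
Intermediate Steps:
X(p) = 1 (X(p) = (2*p)/((2*p)) = (2*p)*(1/(2*p)) = 1)
U(-4, X(-2))*t = -1*1*6708 = -1*6708 = -6708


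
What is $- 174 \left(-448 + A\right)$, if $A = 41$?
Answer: $70818$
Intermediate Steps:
$- 174 \left(-448 + A\right) = - 174 \left(-448 + 41\right) = \left(-174\right) \left(-407\right) = 70818$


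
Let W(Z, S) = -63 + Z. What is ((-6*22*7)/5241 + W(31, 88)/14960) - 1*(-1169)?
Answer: 1909205731/1633445 ≈ 1168.8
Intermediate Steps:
((-6*22*7)/5241 + W(31, 88)/14960) - 1*(-1169) = ((-6*22*7)/5241 + (-63 + 31)/14960) - 1*(-1169) = (-132*7*(1/5241) - 32*1/14960) + 1169 = (-924*1/5241 - 2/935) + 1169 = (-308/1747 - 2/935) + 1169 = -291474/1633445 + 1169 = 1909205731/1633445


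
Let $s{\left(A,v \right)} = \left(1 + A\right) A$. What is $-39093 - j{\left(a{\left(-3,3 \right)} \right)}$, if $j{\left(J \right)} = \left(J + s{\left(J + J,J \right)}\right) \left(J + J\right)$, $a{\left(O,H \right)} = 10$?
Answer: $-47693$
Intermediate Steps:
$s{\left(A,v \right)} = A \left(1 + A\right)$
$j{\left(J \right)} = 2 J \left(J + 2 J \left(1 + 2 J\right)\right)$ ($j{\left(J \right)} = \left(J + \left(J + J\right) \left(1 + \left(J + J\right)\right)\right) \left(J + J\right) = \left(J + 2 J \left(1 + 2 J\right)\right) 2 J = 2 J \left(J + 2 J \left(1 + 2 J\right)\right)$)
$-39093 - j{\left(a{\left(-3,3 \right)} \right)} = -39093 - 10^{2} \left(6 + 8 \cdot 10\right) = -39093 - 100 \left(6 + 80\right) = -39093 - 100 \cdot 86 = -39093 - 8600 = -47693$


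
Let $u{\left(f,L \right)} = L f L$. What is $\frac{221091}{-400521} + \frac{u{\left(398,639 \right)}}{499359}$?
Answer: $\frac{7219885338361}{22222640671} \approx 324.89$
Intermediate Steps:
$u{\left(f,L \right)} = f L^{2}$
$\frac{221091}{-400521} + \frac{u{\left(398,639 \right)}}{499359} = \frac{221091}{-400521} + \frac{398 \cdot 639^{2}}{499359} = 221091 \left(- \frac{1}{400521}\right) + 398 \cdot 408321 \cdot \frac{1}{499359} = - \frac{73697}{133507} + 162511758 \cdot \frac{1}{499359} = - \frac{73697}{133507} + \frac{54170586}{166453} = \frac{7219885338361}{22222640671}$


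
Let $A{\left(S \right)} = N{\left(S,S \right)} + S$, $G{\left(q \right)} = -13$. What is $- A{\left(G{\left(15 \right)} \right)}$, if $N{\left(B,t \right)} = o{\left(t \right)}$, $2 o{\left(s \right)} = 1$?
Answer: $\frac{25}{2} \approx 12.5$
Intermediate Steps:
$o{\left(s \right)} = \frac{1}{2}$ ($o{\left(s \right)} = \frac{1}{2} \cdot 1 = \frac{1}{2}$)
$N{\left(B,t \right)} = \frac{1}{2}$
$A{\left(S \right)} = \frac{1}{2} + S$
$- A{\left(G{\left(15 \right)} \right)} = - (\frac{1}{2} - 13) = \left(-1\right) \left(- \frac{25}{2}\right) = \frac{25}{2}$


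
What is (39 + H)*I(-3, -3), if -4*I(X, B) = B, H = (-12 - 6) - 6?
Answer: 45/4 ≈ 11.250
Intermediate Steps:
H = -24 (H = -18 - 6 = -24)
I(X, B) = -B/4
(39 + H)*I(-3, -3) = (39 - 24)*(-¼*(-3)) = 15*(¾) = 45/4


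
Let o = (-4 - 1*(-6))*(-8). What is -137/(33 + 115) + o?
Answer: -2505/148 ≈ -16.926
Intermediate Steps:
o = -16 (o = (-4 + 6)*(-8) = 2*(-8) = -16)
-137/(33 + 115) + o = -137/(33 + 115) - 16 = -137/148 - 16 = -2505/148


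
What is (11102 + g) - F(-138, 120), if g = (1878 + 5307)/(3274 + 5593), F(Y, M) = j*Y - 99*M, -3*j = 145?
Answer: 144645689/8867 ≈ 16313.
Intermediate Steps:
j = -145/3 (j = -1/3*145 = -145/3 ≈ -48.333)
F(Y, M) = -99*M - 145*Y/3 (F(Y, M) = -145*Y/3 - 99*M = -99*M - 145*Y/3)
g = 7185/8867 ≈ 0.81031
(11102 + g) - F(-138, 120) = (11102 + 7185/8867) - (-99*120 - 145/3*(-138)) = 98448619/8867 - (-11880 + 6670) = 98448619/8867 - 1*(-5210) = 98448619/8867 + 5210 = 144645689/8867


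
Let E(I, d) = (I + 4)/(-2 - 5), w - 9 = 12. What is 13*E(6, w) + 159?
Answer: 983/7 ≈ 140.43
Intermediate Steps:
w = 21 (w = 9 + 12 = 21)
E(I, d) = -4/7 - I/7 (E(I, d) = (4 + I)/(-7) = (4 + I)*(-⅐) = -4/7 - I/7)
13*E(6, w) + 159 = 13*(-4/7 - ⅐*6) + 159 = 13*(-4/7 - 6/7) + 159 = 13*(-10/7) + 159 = -130/7 + 159 = 983/7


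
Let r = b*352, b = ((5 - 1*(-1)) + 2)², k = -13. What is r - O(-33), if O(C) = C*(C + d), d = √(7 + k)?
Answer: 21439 + 33*I*√6 ≈ 21439.0 + 80.833*I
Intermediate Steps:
d = I*√6 (d = √(7 - 13) = √(-6) = I*√6 ≈ 2.4495*I)
O(C) = C*(C + I*√6)
b = 64 (b = ((5 + 1) + 2)² = (6 + 2)² = 8² = 64)
r = 22528 (r = 64*352 = 22528)
r - O(-33) = 22528 - (-33)*(-33 + I*√6) = 22528 - (1089 - 33*I*√6) = 22528 + (-1089 + 33*I*√6) = 21439 + 33*I*√6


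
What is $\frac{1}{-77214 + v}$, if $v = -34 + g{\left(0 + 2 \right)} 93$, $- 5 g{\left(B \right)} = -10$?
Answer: $- \frac{1}{77062} \approx -1.2977 \cdot 10^{-5}$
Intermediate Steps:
$g{\left(B \right)} = 2$ ($g{\left(B \right)} = \left(- \frac{1}{5}\right) \left(-10\right) = 2$)
$v = 152$ ($v = -34 + 2 \cdot 93 = -34 + 186 = 152$)
$\frac{1}{-77214 + v} = \frac{1}{-77214 + 152} = \frac{1}{-77062} = - \frac{1}{77062}$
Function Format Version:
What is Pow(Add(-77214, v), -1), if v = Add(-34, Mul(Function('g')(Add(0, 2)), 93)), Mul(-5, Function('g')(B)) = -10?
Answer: Rational(-1, 77062) ≈ -1.2977e-5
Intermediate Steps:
Function('g')(B) = 2 (Function('g')(B) = Mul(Rational(-1, 5), -10) = 2)
v = 152 (v = Add(-34, Mul(2, 93)) = Add(-34, 186) = 152)
Pow(Add(-77214, v), -1) = Pow(Add(-77214, 152), -1) = Pow(-77062, -1) = Rational(-1, 77062)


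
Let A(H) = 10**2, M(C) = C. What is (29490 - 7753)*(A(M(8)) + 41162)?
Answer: 896912094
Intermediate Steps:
A(H) = 100
(29490 - 7753)*(A(M(8)) + 41162) = (29490 - 7753)*(100 + 41162) = 21737*41262 = 896912094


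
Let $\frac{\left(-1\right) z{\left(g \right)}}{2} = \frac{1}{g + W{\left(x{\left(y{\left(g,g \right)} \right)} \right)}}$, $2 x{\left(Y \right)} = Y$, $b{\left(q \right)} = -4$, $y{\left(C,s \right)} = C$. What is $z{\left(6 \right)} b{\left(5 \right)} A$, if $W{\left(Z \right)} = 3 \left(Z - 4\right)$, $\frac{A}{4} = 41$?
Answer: $\frac{1312}{3} \approx 437.33$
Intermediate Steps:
$A = 164$ ($A = 4 \cdot 41 = 164$)
$x{\left(Y \right)} = \frac{Y}{2}$
$W{\left(Z \right)} = -12 + 3 Z$ ($W{\left(Z \right)} = 3 \left(-4 + Z\right) = -12 + 3 Z$)
$z{\left(g \right)} = - \frac{2}{-12 + \frac{5 g}{2}}$ ($z{\left(g \right)} = - \frac{2}{g + \left(-12 + 3 \frac{g}{2}\right)} = - \frac{2}{g + \left(-12 + \frac{3 g}{2}\right)} = - \frac{2}{-12 + \frac{5 g}{2}}$)
$z{\left(6 \right)} b{\left(5 \right)} A = - \frac{4}{-24 + 5 \cdot 6} \left(-4\right) 164 = - \frac{4}{-24 + 30} \left(-4\right) 164 = - \frac{4}{6} \left(-4\right) 164 = \left(-4\right) \frac{1}{6} \left(-4\right) 164 = \left(- \frac{2}{3}\right) \left(-4\right) 164 = \frac{8}{3} \cdot 164 = \frac{1312}{3}$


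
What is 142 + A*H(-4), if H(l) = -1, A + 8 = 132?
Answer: 18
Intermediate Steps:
A = 124 (A = -8 + 132 = 124)
142 + A*H(-4) = 142 + 124*(-1) = 142 - 124 = 18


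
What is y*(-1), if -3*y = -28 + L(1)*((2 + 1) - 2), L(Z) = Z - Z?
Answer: -28/3 ≈ -9.3333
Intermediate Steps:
L(Z) = 0
y = 28/3 (y = -(-28 + 0*((2 + 1) - 2))/3 = -(-28 + 0*(3 - 2))/3 = -(-28 + 0*1)/3 = -(-28 + 0)/3 = -⅓*(-28) = 28/3 ≈ 9.3333)
y*(-1) = (28/3)*(-1) = -28/3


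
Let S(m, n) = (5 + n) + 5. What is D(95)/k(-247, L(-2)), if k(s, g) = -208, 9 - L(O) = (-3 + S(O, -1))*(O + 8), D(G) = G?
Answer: -95/208 ≈ -0.45673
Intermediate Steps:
S(m, n) = 10 + n
L(O) = -39 - 6*O (L(O) = 9 - (-3 + (10 - 1))*(O + 8) = 9 - (-3 + 9)*(8 + O) = 9 - 6*(8 + O) = 9 - (48 + 6*O) = 9 + (-48 - 6*O) = -39 - 6*O)
D(95)/k(-247, L(-2)) = 95/(-208) = 95*(-1/208) = -95/208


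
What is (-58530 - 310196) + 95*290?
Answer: -341176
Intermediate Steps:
(-58530 - 310196) + 95*290 = -368726 + 27550 = -341176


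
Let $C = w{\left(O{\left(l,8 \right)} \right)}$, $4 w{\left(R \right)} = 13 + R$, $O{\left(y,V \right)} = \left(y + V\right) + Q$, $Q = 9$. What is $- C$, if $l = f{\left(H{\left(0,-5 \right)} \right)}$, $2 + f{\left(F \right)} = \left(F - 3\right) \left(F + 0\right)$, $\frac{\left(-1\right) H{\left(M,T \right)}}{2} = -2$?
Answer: $-8$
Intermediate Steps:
$H{\left(M,T \right)} = 4$ ($H{\left(M,T \right)} = \left(-2\right) \left(-2\right) = 4$)
$f{\left(F \right)} = -2 + F \left(-3 + F\right)$ ($f{\left(F \right)} = -2 + \left(F - 3\right) \left(F + 0\right) = -2 + \left(-3 + F\right) F = -2 + F \left(-3 + F\right)$)
$l = 2$ ($l = -2 + 4^{2} - 12 = -2 + 16 - 12 = 2$)
$O{\left(y,V \right)} = 9 + V + y$ ($O{\left(y,V \right)} = \left(y + V\right) + 9 = \left(V + y\right) + 9 = 9 + V + y$)
$w{\left(R \right)} = \frac{13}{4} + \frac{R}{4}$ ($w{\left(R \right)} = \frac{13 + R}{4} = \frac{13}{4} + \frac{R}{4}$)
$C = 8$ ($C = \frac{13}{4} + \frac{9 + 8 + 2}{4} = \frac{13}{4} + \frac{1}{4} \cdot 19 = \frac{13}{4} + \frac{19}{4} = 8$)
$- C = \left(-1\right) 8 = -8$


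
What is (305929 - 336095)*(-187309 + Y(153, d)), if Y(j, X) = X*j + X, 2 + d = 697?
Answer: 2421696314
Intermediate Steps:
d = 695 (d = -2 + 697 = 695)
Y(j, X) = X + X*j
(305929 - 336095)*(-187309 + Y(153, d)) = (305929 - 336095)*(-187309 + 695*(1 + 153)) = -30166*(-187309 + 695*154) = -30166*(-187309 + 107030) = -30166*(-80279) = 2421696314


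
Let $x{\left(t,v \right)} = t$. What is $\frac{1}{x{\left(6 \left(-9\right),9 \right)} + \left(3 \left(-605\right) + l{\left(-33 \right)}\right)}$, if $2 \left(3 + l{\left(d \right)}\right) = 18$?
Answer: $- \frac{1}{1863} \approx -0.00053677$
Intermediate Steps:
$l{\left(d \right)} = 6$ ($l{\left(d \right)} = -3 + \frac{1}{2} \cdot 18 = -3 + 9 = 6$)
$\frac{1}{x{\left(6 \left(-9\right),9 \right)} + \left(3 \left(-605\right) + l{\left(-33 \right)}\right)} = \frac{1}{6 \left(-9\right) + \left(3 \left(-605\right) + 6\right)} = \frac{1}{-54 + \left(-1815 + 6\right)} = \frac{1}{-54 - 1809} = \frac{1}{-1863} = - \frac{1}{1863}$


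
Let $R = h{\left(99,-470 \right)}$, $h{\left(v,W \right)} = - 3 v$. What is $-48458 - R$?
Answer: $-48161$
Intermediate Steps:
$R = -297$ ($R = \left(-3\right) 99 = -297$)
$-48458 - R = -48458 - -297 = -48458 + 297 = -48161$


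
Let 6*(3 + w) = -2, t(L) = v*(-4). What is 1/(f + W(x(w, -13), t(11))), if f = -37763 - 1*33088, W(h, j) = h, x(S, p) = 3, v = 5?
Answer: -1/70848 ≈ -1.4115e-5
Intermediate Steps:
t(L) = -20 (t(L) = 5*(-4) = -20)
w = -10/3 (w = -3 + (1/6)*(-2) = -3 - 1/3 = -10/3 ≈ -3.3333)
f = -70851 (f = -37763 - 33088 = -70851)
1/(f + W(x(w, -13), t(11))) = 1/(-70851 + 3) = 1/(-70848) = -1/70848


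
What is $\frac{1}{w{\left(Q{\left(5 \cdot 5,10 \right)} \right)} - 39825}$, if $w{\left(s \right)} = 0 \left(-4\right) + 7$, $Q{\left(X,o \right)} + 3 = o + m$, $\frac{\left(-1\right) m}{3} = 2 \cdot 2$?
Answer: $- \frac{1}{39818} \approx -2.5114 \cdot 10^{-5}$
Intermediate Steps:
$m = -12$ ($m = - 3 \cdot 2 \cdot 2 = \left(-3\right) 4 = -12$)
$Q{\left(X,o \right)} = -15 + o$ ($Q{\left(X,o \right)} = -3 + \left(o - 12\right) = -3 + \left(-12 + o\right) = -15 + o$)
$w{\left(s \right)} = 7$ ($w{\left(s \right)} = 0 + 7 = 7$)
$\frac{1}{w{\left(Q{\left(5 \cdot 5,10 \right)} \right)} - 39825} = \frac{1}{7 - 39825} = \frac{1}{-39818} = - \frac{1}{39818}$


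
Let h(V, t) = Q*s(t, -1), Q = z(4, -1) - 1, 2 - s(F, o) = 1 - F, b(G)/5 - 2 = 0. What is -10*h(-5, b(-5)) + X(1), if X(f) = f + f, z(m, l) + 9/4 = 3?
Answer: 59/2 ≈ 29.500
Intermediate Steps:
z(m, l) = ¾ (z(m, l) = -9/4 + 3 = ¾)
b(G) = 10 (b(G) = 10 + 5*0 = 10 + 0 = 10)
X(f) = 2*f
s(F, o) = 1 + F (s(F, o) = 2 - (1 - F) = 2 + (-1 + F) = 1 + F)
Q = -¼ (Q = ¾ - 1 = -¼ ≈ -0.25000)
h(V, t) = -¼ - t/4 (h(V, t) = -(1 + t)/4 = -¼ - t/4)
-10*h(-5, b(-5)) + X(1) = -10*(-¼ - ¼*10) + 2*1 = -10*(-¼ - 5/2) + 2 = -10*(-11/4) + 2 = 55/2 + 2 = 59/2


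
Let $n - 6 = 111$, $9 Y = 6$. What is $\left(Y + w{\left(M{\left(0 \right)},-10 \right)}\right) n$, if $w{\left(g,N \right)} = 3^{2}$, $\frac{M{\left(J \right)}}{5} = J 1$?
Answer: $1131$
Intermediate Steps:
$Y = \frac{2}{3}$ ($Y = \frac{1}{9} \cdot 6 = \frac{2}{3} \approx 0.66667$)
$M{\left(J \right)} = 5 J$ ($M{\left(J \right)} = 5 J 1 = 5 J$)
$w{\left(g,N \right)} = 9$
$n = 117$ ($n = 6 + 111 = 117$)
$\left(Y + w{\left(M{\left(0 \right)},-10 \right)}\right) n = \left(\frac{2}{3} + 9\right) 117 = \frac{29}{3} \cdot 117 = 1131$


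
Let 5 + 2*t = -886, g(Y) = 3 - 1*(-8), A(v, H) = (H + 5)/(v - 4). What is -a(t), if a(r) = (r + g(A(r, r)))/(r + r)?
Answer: -79/162 ≈ -0.48765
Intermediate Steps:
A(v, H) = (5 + H)/(-4 + v)
g(Y) = 11 (g(Y) = 3 + 8 = 11)
t = -891/2 (t = -5/2 + (1/2)*(-886) = -5/2 - 443 = -891/2 ≈ -445.50)
a(r) = (11 + r)/(2*r) (a(r) = (r + 11)/(r + r) = (11 + r)/((2*r)) = (11 + r)*(1/(2*r)) = (11 + r)/(2*r))
-a(t) = -(11 - 891/2)/(2*(-891/2)) = -(-2)*(-869)/(2*891*2) = -1*79/162 = -79/162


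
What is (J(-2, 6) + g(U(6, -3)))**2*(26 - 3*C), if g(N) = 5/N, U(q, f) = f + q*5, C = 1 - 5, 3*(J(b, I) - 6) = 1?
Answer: 1177088/729 ≈ 1614.7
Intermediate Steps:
J(b, I) = 19/3 (J(b, I) = 6 + (1/3)*1 = 6 + 1/3 = 19/3)
C = -4
U(q, f) = f + 5*q
(J(-2, 6) + g(U(6, -3)))**2*(26 - 3*C) = (19/3 + 5/(-3 + 5*6))**2*(26 - 3*(-4)) = (19/3 + 5/(-3 + 30))**2*(26 + 12) = (19/3 + 5/27)**2*38 = (176/27)**2*38 = (30976/729)*38 = 1177088/729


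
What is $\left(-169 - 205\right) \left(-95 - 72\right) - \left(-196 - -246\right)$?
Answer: $62408$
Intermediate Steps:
$\left(-169 - 205\right) \left(-95 - 72\right) - \left(-196 - -246\right) = \left(-374\right) \left(-167\right) - \left(-196 + 246\right) = 62458 - 50 = 62408$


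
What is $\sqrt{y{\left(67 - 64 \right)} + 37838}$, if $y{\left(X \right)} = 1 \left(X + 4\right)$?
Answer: $87 \sqrt{5} \approx 194.54$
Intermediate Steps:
$y{\left(X \right)} = 4 + X$ ($y{\left(X \right)} = 1 \left(4 + X\right) = 4 + X$)
$\sqrt{y{\left(67 - 64 \right)} + 37838} = \sqrt{\left(4 + \left(67 - 64\right)\right) + 37838} = \sqrt{\left(4 + 3\right) + 37838} = \sqrt{7 + 37838} = \sqrt{37845} = 87 \sqrt{5}$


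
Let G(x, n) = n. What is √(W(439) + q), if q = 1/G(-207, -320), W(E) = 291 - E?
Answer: I*√236805/40 ≈ 12.166*I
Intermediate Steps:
q = -1/320 (q = 1/(-320) = -1/320 ≈ -0.0031250)
√(W(439) + q) = √((291 - 1*439) - 1/320) = √((291 - 439) - 1/320) = √(-148 - 1/320) = √(-47361/320) = I*√236805/40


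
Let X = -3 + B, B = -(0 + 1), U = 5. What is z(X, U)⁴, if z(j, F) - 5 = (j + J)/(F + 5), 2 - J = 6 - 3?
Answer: 6561/16 ≈ 410.06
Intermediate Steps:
J = -1 (J = 2 - (6 - 3) = 2 - 1*3 = 2 - 3 = -1)
B = -1 (B = -1*1 = -1)
X = -4 (X = -3 - 1 = -4)
z(j, F) = 5 + (-1 + j)/(5 + F) (z(j, F) = 5 + (j - 1)/(F + 5) = 5 + (-1 + j)/(5 + F))
z(X, U)⁴ = ((24 - 4 + 5*5)/(5 + 5))⁴ = ((24 - 4 + 25)/10)⁴ = ((⅒)*45)⁴ = (9/2)⁴ = 6561/16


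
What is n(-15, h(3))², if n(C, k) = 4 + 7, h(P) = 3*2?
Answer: 121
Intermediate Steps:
h(P) = 6
n(C, k) = 11
n(-15, h(3))² = 11² = 121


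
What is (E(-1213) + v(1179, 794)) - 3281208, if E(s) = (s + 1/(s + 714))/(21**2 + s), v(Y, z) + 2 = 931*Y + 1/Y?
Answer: -247934336173688/113545953 ≈ -2.1836e+6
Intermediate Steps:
v(Y, z) = -2 + 1/Y + 931*Y (v(Y, z) = -2 + (931*Y + 1/Y) = -2 + (1/Y + 931*Y) = -2 + 1/Y + 931*Y)
E(s) = (s + 1/(714 + s))/(441 + s)
(E(-1213) + v(1179, 794)) - 3281208 = ((1 + (-1213)**2 + 714*(-1213))/(314874 + (-1213)**2 + 1155*(-1213)) + (-2 + 1/1179 + 931*1179)) - 3281208 = ((1 + 1471369 - 866082)/(314874 + 1471369 - 1401015) + (-2 + 1/1179 + 1097649)) - 3281208 = (605288/385228 + 1294125814/1179) - 3281208 = ((1/385228)*605288 + 1294125814/1179) - 3281208 = (151322/96307 + 1294125814/1179) - 3281208 = 124633553177536/113545953 - 3281208 = -247934336173688/113545953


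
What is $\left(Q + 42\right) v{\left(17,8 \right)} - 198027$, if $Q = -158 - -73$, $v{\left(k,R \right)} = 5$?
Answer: $-198242$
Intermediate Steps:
$Q = -85$ ($Q = -158 + 73 = -85$)
$\left(Q + 42\right) v{\left(17,8 \right)} - 198027 = \left(-85 + 42\right) 5 - 198027 = \left(-43\right) 5 - 198027 = -215 - 198027 = -198242$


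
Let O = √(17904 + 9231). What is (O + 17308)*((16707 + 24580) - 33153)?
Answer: 140783272 + 73206*√335 ≈ 1.4212e+8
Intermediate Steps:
O = 9*√335 (O = √27135 = 9*√335 ≈ 164.73)
(O + 17308)*((16707 + 24580) - 33153) = (9*√335 + 17308)*((16707 + 24580) - 33153) = (17308 + 9*√335)*(41287 - 33153) = (17308 + 9*√335)*8134 = 140783272 + 73206*√335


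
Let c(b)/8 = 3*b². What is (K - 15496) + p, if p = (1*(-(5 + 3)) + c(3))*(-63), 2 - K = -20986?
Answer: -7612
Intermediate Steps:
K = 20988 (K = 2 - 1*(-20986) = 2 + 20986 = 20988)
c(b) = 24*b² (c(b) = 8*(3*b²) = 24*b²)
p = -13104 (p = (1*(-(5 + 3)) + 24*3²)*(-63) = (1*(-1*8) + 24*9)*(-63) = (1*(-8) + 216)*(-63) = (-8 + 216)*(-63) = 208*(-63) = -13104)
(K - 15496) + p = (20988 - 15496) - 13104 = 5492 - 13104 = -7612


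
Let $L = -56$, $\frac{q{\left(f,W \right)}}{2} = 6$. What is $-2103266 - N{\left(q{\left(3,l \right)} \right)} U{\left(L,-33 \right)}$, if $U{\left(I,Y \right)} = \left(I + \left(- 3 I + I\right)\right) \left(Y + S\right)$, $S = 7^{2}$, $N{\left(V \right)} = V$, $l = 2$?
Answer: $-2114018$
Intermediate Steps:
$q{\left(f,W \right)} = 12$ ($q{\left(f,W \right)} = 2 \cdot 6 = 12$)
$S = 49$
$U{\left(I,Y \right)} = - I \left(49 + Y\right)$ ($U{\left(I,Y \right)} = \left(I + \left(- 3 I + I\right)\right) \left(Y + 49\right) = \left(I - 2 I\right) \left(49 + Y\right) = - I \left(49 + Y\right)$)
$-2103266 - N{\left(q{\left(3,l \right)} \right)} U{\left(L,-33 \right)} = -2103266 - 12 \left(\left(-1\right) \left(-56\right) \left(49 - 33\right)\right) = -2103266 - 12 \left(\left(-1\right) \left(-56\right) 16\right) = -2103266 - 12 \cdot 896 = -2103266 - 10752 = -2114018$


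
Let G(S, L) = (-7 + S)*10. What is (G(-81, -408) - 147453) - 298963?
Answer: -447296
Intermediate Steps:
G(S, L) = -70 + 10*S
(G(-81, -408) - 147453) - 298963 = ((-70 + 10*(-81)) - 147453) - 298963 = ((-70 - 810) - 147453) - 298963 = (-880 - 147453) - 298963 = -148333 - 298963 = -447296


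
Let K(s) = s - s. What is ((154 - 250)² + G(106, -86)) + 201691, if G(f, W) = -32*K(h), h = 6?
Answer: 210907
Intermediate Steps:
K(s) = 0
G(f, W) = 0 (G(f, W) = -32*0 = 0)
((154 - 250)² + G(106, -86)) + 201691 = ((154 - 250)² + 0) + 201691 = ((-96)² + 0) + 201691 = (9216 + 0) + 201691 = 9216 + 201691 = 210907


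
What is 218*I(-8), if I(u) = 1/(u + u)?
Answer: -109/8 ≈ -13.625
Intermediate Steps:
I(u) = 1/(2*u)
218*I(-8) = 218*((1/2)/(-8)) = 218*((1/2)*(-1/8)) = 218*(-1/16) = -109/8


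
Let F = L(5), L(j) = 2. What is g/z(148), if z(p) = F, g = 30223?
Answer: 30223/2 ≈ 15112.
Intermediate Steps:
F = 2
z(p) = 2
g/z(148) = 30223/2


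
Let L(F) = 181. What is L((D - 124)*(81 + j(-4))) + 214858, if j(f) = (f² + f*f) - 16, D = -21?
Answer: 215039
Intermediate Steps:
j(f) = -16 + 2*f² (j(f) = (f² + f²) - 16 = 2*f² - 16 = -16 + 2*f²)
L((D - 124)*(81 + j(-4))) + 214858 = 181 + 214858 = 215039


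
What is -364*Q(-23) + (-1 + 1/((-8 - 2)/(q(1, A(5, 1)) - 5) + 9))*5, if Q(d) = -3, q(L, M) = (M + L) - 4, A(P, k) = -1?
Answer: 98962/91 ≈ 1087.5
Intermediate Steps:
q(L, M) = -4 + L + M (q(L, M) = (L + M) - 4 = -4 + L + M)
-364*Q(-23) + (-1 + 1/((-8 - 2)/(q(1, A(5, 1)) - 5) + 9))*5 = -364*(-3) + (-1 + 1/((-8 - 2)/((-4 + 1 - 1) - 5) + 9))*5 = 1092 + (-1 + 1/(-10/(-4 - 5) + 9))*5 = 1092 + (-1 + 1/(-10/(-9) + 9))*5 = 1092 + (-1 + 1/(-10*(-1/9) + 9))*5 = 1092 + (-1 + 1/(10/9 + 9))*5 = 1092 + (-1 + 1/(91/9))*5 = 1092 + (-1 + 9/91)*5 = 1092 - 82/91*5 = 1092 - 410/91 = 98962/91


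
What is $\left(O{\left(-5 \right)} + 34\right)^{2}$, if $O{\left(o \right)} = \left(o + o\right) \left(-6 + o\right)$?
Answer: $20736$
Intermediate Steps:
$O{\left(o \right)} = 2 o \left(-6 + o\right)$
$\left(O{\left(-5 \right)} + 34\right)^{2} = \left(2 \left(-5\right) \left(-6 - 5\right) + 34\right)^{2} = \left(2 \left(-5\right) \left(-11\right) + 34\right)^{2} = \left(110 + 34\right)^{2} = 144^{2} = 20736$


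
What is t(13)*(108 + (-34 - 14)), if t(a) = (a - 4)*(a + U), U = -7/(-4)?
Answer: 7965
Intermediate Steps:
U = 7/4 (U = -7*(-¼) = 7/4 ≈ 1.7500)
t(a) = (-4 + a)*(7/4 + a) (t(a) = (a - 4)*(a + 7/4) = (-4 + a)*(7/4 + a))
t(13)*(108 + (-34 - 14)) = (-7 + 13² - 9/4*13)*(108 + (-34 - 14)) = (-7 + 169 - 117/4)*(108 - 48) = (531/4)*60 = 7965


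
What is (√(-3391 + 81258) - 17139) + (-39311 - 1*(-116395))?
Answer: 59945 + √77867 ≈ 60224.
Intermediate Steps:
(√(-3391 + 81258) - 17139) + (-39311 - 1*(-116395)) = (√77867 - 17139) + (-39311 + 116395) = (-17139 + √77867) + 77084 = 59945 + √77867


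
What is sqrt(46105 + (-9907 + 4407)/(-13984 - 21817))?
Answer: sqrt(59093510269605)/35801 ≈ 214.72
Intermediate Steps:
sqrt(46105 + (-9907 + 4407)/(-13984 - 21817)) = sqrt(46105 - 5500/(-35801)) = sqrt(46105 - 5500*(-1/35801)) = sqrt(46105 + 5500/35801) = sqrt(1650610605/35801) = sqrt(59093510269605)/35801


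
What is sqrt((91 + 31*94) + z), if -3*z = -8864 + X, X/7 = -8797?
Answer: sqrt(26486) ≈ 162.75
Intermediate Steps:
X = -61579 (X = 7*(-8797) = -61579)
z = 23481 (z = -(-8864 - 61579)/3 = -1/3*(-70443) = 23481)
sqrt((91 + 31*94) + z) = sqrt((91 + 31*94) + 23481) = sqrt((91 + 2914) + 23481) = sqrt(3005 + 23481) = sqrt(26486)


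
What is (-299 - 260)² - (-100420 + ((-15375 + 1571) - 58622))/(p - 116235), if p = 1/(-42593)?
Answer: 773511373285279/2475398678 ≈ 3.1248e+5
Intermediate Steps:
p = -1/42593 ≈ -2.3478e-5
(-299 - 260)² - (-100420 + ((-15375 + 1571) - 58622))/(p - 116235) = (-299 - 260)² - (-100420 + ((-15375 + 1571) - 58622))/(-1/42593 - 116235) = (-559)² - (-100420 + (-13804 - 58622))/(-4950797356/42593) = 312481 - (-100420 - 72426)*(-42593)/4950797356 = 312481 - (-172846)*(-42593)/4950797356 = 312481 - 1*3681014839/2475398678 = 312481 - 3681014839/2475398678 = 773511373285279/2475398678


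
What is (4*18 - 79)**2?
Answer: 49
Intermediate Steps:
(4*18 - 79)**2 = (72 - 79)**2 = (-7)**2 = 49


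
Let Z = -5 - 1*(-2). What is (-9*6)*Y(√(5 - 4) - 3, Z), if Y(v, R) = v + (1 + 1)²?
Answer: -108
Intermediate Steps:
Z = -3 (Z = -5 + 2 = -3)
Y(v, R) = 4 + v (Y(v, R) = v + 2² = v + 4 = 4 + v)
(-9*6)*Y(√(5 - 4) - 3, Z) = (-9*6)*(4 + (√(5 - 4) - 3)) = -54*(4 + (√1 - 3)) = -54*(4 + (1 - 3)) = -54*(4 - 2) = -54*2 = -108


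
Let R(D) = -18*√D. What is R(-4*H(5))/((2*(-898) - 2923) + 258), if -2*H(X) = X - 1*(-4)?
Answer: 18*√2/1487 ≈ 0.017119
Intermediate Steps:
H(X) = -2 - X/2 (H(X) = -(X - 1*(-4))/2 = -(X + 4)/2 = -(4 + X)/2 = -2 - X/2)
R(-4*H(5))/((2*(-898) - 2923) + 258) = (-18*3*√2)/((2*(-898) - 2923) + 258) = (-18*3*√2)/((-1796 - 2923) + 258) = (-18*3*√2)/(-4719 + 258) = -54*√2/(-4461) = -54*√2*(-1/4461) = 18*√2/1487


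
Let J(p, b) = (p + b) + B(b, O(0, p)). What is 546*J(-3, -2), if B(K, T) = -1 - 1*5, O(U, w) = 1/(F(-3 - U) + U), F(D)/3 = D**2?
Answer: -6006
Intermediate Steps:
F(D) = 3*D**2
O(U, w) = 1/(U + 3*(-3 - U)**2) (O(U, w) = 1/(3*(-3 - U)**2 + U) = 1/(U + 3*(-3 - U)**2))
B(K, T) = -6 (B(K, T) = -1 - 5 = -6)
J(p, b) = -6 + b + p (J(p, b) = (p + b) - 6 = (b + p) - 6 = -6 + b + p)
546*J(-3, -2) = 546*(-6 - 2 - 3) = 546*(-11) = -6006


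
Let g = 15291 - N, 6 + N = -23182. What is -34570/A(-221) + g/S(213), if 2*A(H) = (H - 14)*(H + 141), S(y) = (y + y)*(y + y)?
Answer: -36949517/10661715 ≈ -3.4656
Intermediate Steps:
N = -23188 (N = -6 - 23182 = -23188)
S(y) = 4*y**2 (S(y) = (2*y)*(2*y) = 4*y**2)
g = 38479 (g = 15291 - 1*(-23188) = 15291 + 23188 = 38479)
A(H) = (-14 + H)*(141 + H)/2 (A(H) = ((H - 14)*(H + 141))/2 = ((-14 + H)*(141 + H))/2 = (-14 + H)*(141 + H)/2)
-34570/A(-221) + g/S(213) = -34570/(-987 + (1/2)*(-221)**2 + (127/2)*(-221)) + 38479/((4*213**2)) = -34570/(-987 + (1/2)*48841 - 28067/2) + 38479/((4*45369)) = -34570/(-987 + 48841/2 - 28067/2) + 38479/181476 = -34570/9400 + 38479*(1/181476) = -34570*1/9400 + 38479/181476 = -3457/940 + 38479/181476 = -36949517/10661715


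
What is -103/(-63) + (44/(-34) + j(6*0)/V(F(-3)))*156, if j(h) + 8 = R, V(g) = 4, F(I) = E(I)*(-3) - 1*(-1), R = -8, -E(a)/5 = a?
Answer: -882769/1071 ≈ -824.25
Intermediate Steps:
E(a) = -5*a
F(I) = 1 + 15*I (F(I) = -5*I*(-3) - 1*(-1) = 15*I + 1 = 1 + 15*I)
j(h) = -16 (j(h) = -8 - 8 = -16)
-103/(-63) + (44/(-34) + j(6*0)/V(F(-3)))*156 = -103/(-63) + (44/(-34) - 16/4)*156 = -103*(-1/63) + (44*(-1/34) - 16*1/4)*156 = 103/63 + (-22/17 - 4)*156 = 103/63 - 90/17*156 = 103/63 - 14040/17 = -882769/1071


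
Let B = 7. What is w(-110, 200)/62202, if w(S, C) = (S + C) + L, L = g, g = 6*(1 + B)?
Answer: 23/10367 ≈ 0.0022186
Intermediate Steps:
g = 48 (g = 6*(1 + 7) = 6*8 = 48)
L = 48
w(S, C) = 48 + C + S (w(S, C) = (S + C) + 48 = (C + S) + 48 = 48 + C + S)
w(-110, 200)/62202 = (48 + 200 - 110)/62202 = 138*(1/62202) = 23/10367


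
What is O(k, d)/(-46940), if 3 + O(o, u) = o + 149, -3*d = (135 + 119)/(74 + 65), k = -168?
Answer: 11/23470 ≈ 0.00046868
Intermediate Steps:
d = -254/417 (d = -(135 + 119)/(3*(74 + 65)) = -254/(3*139) = -⅓*254/139 = -254/417 ≈ -0.60911)
O(o, u) = 146 + o (O(o, u) = -3 + (o + 149) = -3 + (149 + o) = 146 + o)
O(k, d)/(-46940) = (146 - 168)/(-46940) = -22*(-1/46940) = 11/23470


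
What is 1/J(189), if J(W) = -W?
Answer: -1/189 ≈ -0.0052910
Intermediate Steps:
1/J(189) = 1/(-1*189) = 1/(-189) = -1/189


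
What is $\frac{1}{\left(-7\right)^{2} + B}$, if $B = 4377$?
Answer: $\frac{1}{4426} \approx 0.00022594$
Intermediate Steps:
$\frac{1}{\left(-7\right)^{2} + B} = \frac{1}{\left(-7\right)^{2} + 4377} = \frac{1}{49 + 4377} = \frac{1}{4426}$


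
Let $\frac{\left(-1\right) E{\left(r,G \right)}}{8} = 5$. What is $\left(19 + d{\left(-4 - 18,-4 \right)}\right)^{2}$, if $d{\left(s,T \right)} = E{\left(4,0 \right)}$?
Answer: $441$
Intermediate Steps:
$E{\left(r,G \right)} = -40$ ($E{\left(r,G \right)} = \left(-8\right) 5 = -40$)
$d{\left(s,T \right)} = -40$
$\left(19 + d{\left(-4 - 18,-4 \right)}\right)^{2} = \left(19 - 40\right)^{2} = \left(-21\right)^{2} = 441$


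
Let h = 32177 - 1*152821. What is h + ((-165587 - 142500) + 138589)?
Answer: -290142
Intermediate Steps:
h = -120644 (h = 32177 - 152821 = -120644)
h + ((-165587 - 142500) + 138589) = -120644 + ((-165587 - 142500) + 138589) = -120644 + (-308087 + 138589) = -120644 - 169498 = -290142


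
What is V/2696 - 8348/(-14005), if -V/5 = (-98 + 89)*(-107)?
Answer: -44927867/37757480 ≈ -1.1899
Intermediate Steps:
V = -4815 (V = -5*(-98 + 89)*(-107) = -(-45)*(-107) = -5*963 = -4815)
V/2696 - 8348/(-14005) = -4815/2696 - 8348/(-14005) = -4815*1/2696 - 8348*(-1/14005) = -4815/2696 + 8348/14005 = -44927867/37757480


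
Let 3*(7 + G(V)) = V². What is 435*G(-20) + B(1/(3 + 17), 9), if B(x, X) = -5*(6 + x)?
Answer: 219699/4 ≈ 54925.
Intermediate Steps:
G(V) = -7 + V²/3
B(x, X) = -30 - 5*x
435*G(-20) + B(1/(3 + 17), 9) = 435*(-7 + (⅓)*(-20)²) + (-30 - 5/(3 + 17)) = 435*(-7 + (⅓)*400) + (-30 - 5/20) = 435*(-7 + 400/3) + (-30 - 5*1/20) = 435*(379/3) + (-30 - ¼) = 54955 - 121/4 = 219699/4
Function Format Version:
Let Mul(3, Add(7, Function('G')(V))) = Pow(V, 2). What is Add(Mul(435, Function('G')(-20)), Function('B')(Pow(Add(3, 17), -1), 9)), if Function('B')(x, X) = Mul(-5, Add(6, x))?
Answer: Rational(219699, 4) ≈ 54925.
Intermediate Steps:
Function('G')(V) = Add(-7, Mul(Rational(1, 3), Pow(V, 2)))
Function('B')(x, X) = Add(-30, Mul(-5, x))
Add(Mul(435, Function('G')(-20)), Function('B')(Pow(Add(3, 17), -1), 9)) = Add(Mul(435, Add(-7, Mul(Rational(1, 3), Pow(-20, 2)))), Add(-30, Mul(-5, Pow(Add(3, 17), -1)))) = Add(Mul(435, Add(-7, Mul(Rational(1, 3), 400))), Add(-30, Mul(-5, Pow(20, -1)))) = Add(Mul(435, Add(-7, Rational(400, 3))), Add(-30, Mul(-5, Rational(1, 20)))) = Add(Mul(435, Rational(379, 3)), Add(-30, Rational(-1, 4))) = Add(54955, Rational(-121, 4)) = Rational(219699, 4)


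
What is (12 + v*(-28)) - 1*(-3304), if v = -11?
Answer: 3624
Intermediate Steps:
(12 + v*(-28)) - 1*(-3304) = (12 - 11*(-28)) - 1*(-3304) = (12 + 308) + 3304 = 320 + 3304 = 3624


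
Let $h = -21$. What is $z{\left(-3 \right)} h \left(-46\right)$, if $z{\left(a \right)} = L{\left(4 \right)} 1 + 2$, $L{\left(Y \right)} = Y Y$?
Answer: $17388$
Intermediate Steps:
$L{\left(Y \right)} = Y^{2}$
$z{\left(a \right)} = 18$ ($z{\left(a \right)} = 4^{2} \cdot 1 + 2 = 16 \cdot 1 + 2 = 16 + 2 = 18$)
$z{\left(-3 \right)} h \left(-46\right) = 18 \left(-21\right) \left(-46\right) = \left(-378\right) \left(-46\right) = 17388$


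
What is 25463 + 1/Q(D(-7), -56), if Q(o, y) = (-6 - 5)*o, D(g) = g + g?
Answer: 3921303/154 ≈ 25463.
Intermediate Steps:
D(g) = 2*g
Q(o, y) = -11*o
25463 + 1/Q(D(-7), -56) = 25463 + 1/(-22*(-7)) = 25463 + 1/(-11*(-14)) = 25463 + 1/154 = 3921303/154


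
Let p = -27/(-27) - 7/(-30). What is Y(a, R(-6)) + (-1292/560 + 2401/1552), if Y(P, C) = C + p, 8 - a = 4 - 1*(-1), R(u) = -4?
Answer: -574723/162960 ≈ -3.5268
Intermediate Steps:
a = 3 (a = 8 - (4 - 1*(-1)) = 8 - (4 + 1) = 8 - 1*5 = 8 - 5 = 3)
p = 37/30 (p = -27*(-1/27) - 7*(-1/30) = 1 + 7/30 = 37/30 ≈ 1.2333)
Y(P, C) = 37/30 + C (Y(P, C) = C + 37/30 = 37/30 + C)
Y(a, R(-6)) + (-1292/560 + 2401/1552) = (37/30 - 4) + (-1292/560 + 2401/1552) = -83/30 + (-1292*1/560 + 2401*(1/1552)) = -83/30 + (-323/140 + 2401/1552) = -83/30 - 41289/54320 = -574723/162960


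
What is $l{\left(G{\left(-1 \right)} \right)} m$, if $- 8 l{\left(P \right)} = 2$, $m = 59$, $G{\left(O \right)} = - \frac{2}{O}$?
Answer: $- \frac{59}{4} \approx -14.75$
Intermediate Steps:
$l{\left(P \right)} = - \frac{1}{4}$ ($l{\left(P \right)} = \left(- \frac{1}{8}\right) 2 = - \frac{1}{4}$)
$l{\left(G{\left(-1 \right)} \right)} m = \left(- \frac{1}{4}\right) 59 = - \frac{59}{4}$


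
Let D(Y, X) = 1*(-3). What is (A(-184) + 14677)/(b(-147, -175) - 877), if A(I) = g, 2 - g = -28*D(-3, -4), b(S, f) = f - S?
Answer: -2919/181 ≈ -16.127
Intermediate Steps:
D(Y, X) = -3
g = -82 (g = 2 - (-28)*(-3) = 2 - 1*84 = 2 - 84 = -82)
A(I) = -82
(A(-184) + 14677)/(b(-147, -175) - 877) = (-82 + 14677)/((-175 - 1*(-147)) - 877) = 14595/((-175 + 147) - 877) = 14595/(-28 - 877) = 14595/(-905) = 14595*(-1/905) = -2919/181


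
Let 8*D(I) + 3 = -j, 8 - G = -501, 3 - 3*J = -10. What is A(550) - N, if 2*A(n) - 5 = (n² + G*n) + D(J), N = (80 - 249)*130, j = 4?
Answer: 5011153/16 ≈ 3.1320e+5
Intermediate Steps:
J = 13/3 (J = 1 - ⅓*(-10) = 1 + 10/3 = 13/3 ≈ 4.3333)
G = 509 (G = 8 - 1*(-501) = 8 + 501 = 509)
D(I) = -7/8 (D(I) = -3/8 + (-1*4)/8 = -3/8 + (⅛)*(-4) = -3/8 - ½ = -7/8)
N = -21970 (N = -169*130 = -21970)
A(n) = 33/16 + n²/2 + 509*n/2 (A(n) = 5/2 + ((n² + 509*n) - 7/8)/2 = 5/2 + (-7/8 + n² + 509*n)/2 = 5/2 + (-7/16 + n²/2 + 509*n/2) = 33/16 + n²/2 + 509*n/2)
A(550) - N = (33/16 + (½)*550² + (509/2)*550) - 1*(-21970) = (33/16 + (½)*302500 + 139975) + 21970 = (33/16 + 151250 + 139975) + 21970 = 4659633/16 + 21970 = 5011153/16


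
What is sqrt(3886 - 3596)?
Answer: sqrt(290) ≈ 17.029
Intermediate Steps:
sqrt(3886 - 3596) = sqrt(290)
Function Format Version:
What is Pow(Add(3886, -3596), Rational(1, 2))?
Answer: Pow(290, Rational(1, 2)) ≈ 17.029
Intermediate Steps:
Pow(Add(3886, -3596), Rational(1, 2)) = Pow(290, Rational(1, 2))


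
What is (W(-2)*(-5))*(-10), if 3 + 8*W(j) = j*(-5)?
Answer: 175/4 ≈ 43.750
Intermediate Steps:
W(j) = -3/8 - 5*j/8 (W(j) = -3/8 + (j*(-5))/8 = -3/8 + (-5*j)/8 = -3/8 - 5*j/8)
(W(-2)*(-5))*(-10) = ((-3/8 - 5/8*(-2))*(-5))*(-10) = ((-3/8 + 5/4)*(-5))*(-10) = ((7/8)*(-5))*(-10) = -35/8*(-10) = 175/4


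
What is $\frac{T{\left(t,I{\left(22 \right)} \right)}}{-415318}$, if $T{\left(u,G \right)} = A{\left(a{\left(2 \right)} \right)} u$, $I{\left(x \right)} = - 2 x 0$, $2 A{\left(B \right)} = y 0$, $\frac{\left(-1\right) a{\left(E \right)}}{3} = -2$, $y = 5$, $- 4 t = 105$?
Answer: $0$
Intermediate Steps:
$t = - \frac{105}{4}$ ($t = \left(- \frac{1}{4}\right) 105 = - \frac{105}{4} \approx -26.25$)
$a{\left(E \right)} = 6$ ($a{\left(E \right)} = \left(-3\right) \left(-2\right) = 6$)
$A{\left(B \right)} = 0$ ($A{\left(B \right)} = \frac{5 \cdot 0}{2} = \frac{1}{2} \cdot 0 = 0$)
$I{\left(x \right)} = 0$
$T{\left(u,G \right)} = 0$ ($T{\left(u,G \right)} = 0 u = 0$)
$\frac{T{\left(t,I{\left(22 \right)} \right)}}{-415318} = \frac{0}{-415318} = 0 \left(- \frac{1}{415318}\right) = 0$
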